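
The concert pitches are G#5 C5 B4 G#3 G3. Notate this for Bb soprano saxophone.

A#5 D5 C#5 A#3 A3

Written C4 sounds as Bb3 on the Bb soprano saxophone, so concert pitches are written a major second up.
G#5 becomes A#5
C5 becomes D5
B4 becomes C#5
G#3 becomes A#3
G3 becomes A3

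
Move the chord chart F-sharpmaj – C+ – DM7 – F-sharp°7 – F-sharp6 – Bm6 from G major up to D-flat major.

Cmaj Gb+ AbM7 C°7 C6 Fm6

G major up to D-flat major is a diminished fifth; each chord root moves by that interval while the quality stays the same.
F-sharpmaj: root F-sharp up a diminished fifth → C, giving Cmaj.
C+: root C up a diminished fifth → Gb, giving Gb+.
DM7: root D up a diminished fifth → Ab, giving AbM7.
F-sharp°7: root F-sharp up a diminished fifth → C, giving C°7.
F-sharp6: root F-sharp up a diminished fifth → C, giving C6.
Bm6: root B up a diminished fifth → F, giving Fm6.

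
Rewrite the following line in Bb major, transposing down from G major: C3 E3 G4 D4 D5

From G down to Bb is a major sixth; apply that to each pitch.
C3 to Eb2
E3 to G2
G4 to Bb3
D4 to F3
D5 to F4

Eb2 G2 Bb3 F3 F4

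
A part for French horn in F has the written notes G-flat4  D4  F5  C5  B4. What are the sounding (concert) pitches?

The French horn in F sounds a perfect fifth below written, so transpose each written note down a perfect fifth.
Gb4 -> Cb4
D4 -> G3
F5 -> Bb4
C5 -> F4
B4 -> E4

Cb4 G3 Bb4 F4 E4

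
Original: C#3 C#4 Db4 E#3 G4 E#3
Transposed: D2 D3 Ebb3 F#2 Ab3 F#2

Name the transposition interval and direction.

From C#3 to D2 is 7 letter names — a seventh of some quality.
D2 to C#3 is 11 semitones, which makes it a major seventh; the second version is lower, so the direction is down.
Checking another pair — E#3 → F#2 — gives the same interval.

down a major seventh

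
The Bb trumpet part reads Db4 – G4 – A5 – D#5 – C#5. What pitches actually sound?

Cb4 F4 G5 C#5 B4

The Bb trumpet sounds a major second below written, so transpose each written note down a major second.
Db4 to Cb4
G4 to F4
A5 to G5
D#5 to C#5
C#5 to B4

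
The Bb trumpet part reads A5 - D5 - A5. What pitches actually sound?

Written C4 on the Bb trumpet sounds as Bb3, a major second lower; apply that shift to every note.
A5 to G5
D5 to C5
A5 to G5

G5 C5 G5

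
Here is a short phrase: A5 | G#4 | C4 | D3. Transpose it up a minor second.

Bb5 A4 Db4 Eb3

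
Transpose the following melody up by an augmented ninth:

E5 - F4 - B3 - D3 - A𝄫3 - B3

E5 -> F##6
F4 -> G#5
B3 -> C##5
D3 -> E#4
Abb3 -> Bb4
B3 -> C##5

F##6 G#5 C##5 E#4 Bb4 C##5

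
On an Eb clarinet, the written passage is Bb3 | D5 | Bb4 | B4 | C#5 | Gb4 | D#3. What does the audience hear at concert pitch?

Db4 F5 Db5 D5 E5 Bbb4 F#3

Written C4 on the Eb clarinet sounds as Eb4, a minor third higher; apply that shift to every note.
Bb3 gives Db4
D5 gives F5
Bb4 gives Db5
B4 gives D5
C#5 gives E5
Gb4 gives Bbb4
D#3 gives F#3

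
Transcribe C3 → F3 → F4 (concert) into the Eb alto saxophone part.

The Eb alto saxophone sounds a major sixth below written, so the written part must be a major sixth above concert — transpose each note up.
C3 becomes A3
F3 becomes D4
F4 becomes D5

A3 D4 D5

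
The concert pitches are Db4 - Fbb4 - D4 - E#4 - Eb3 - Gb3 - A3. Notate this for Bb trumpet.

The Bb trumpet sounds a major second below written, so the written part must be a major second above concert — transpose each note up.
Db4 -> Eb4
Fbb4 -> Gbb4
D4 -> E4
E#4 -> F##4
Eb3 -> F3
Gb3 -> Ab3
A3 -> B3

Eb4 Gbb4 E4 F##4 F3 Ab3 B3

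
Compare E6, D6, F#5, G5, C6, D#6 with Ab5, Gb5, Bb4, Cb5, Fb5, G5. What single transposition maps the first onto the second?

down an augmented fifth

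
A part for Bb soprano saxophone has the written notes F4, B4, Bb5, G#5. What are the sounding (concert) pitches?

Written C4 on the Bb soprano saxophone sounds as Bb3, a major second lower; apply that shift to every note.
F4 becomes Eb4
B4 becomes A4
Bb5 becomes Ab5
G#5 becomes F#5

Eb4 A4 Ab5 F#5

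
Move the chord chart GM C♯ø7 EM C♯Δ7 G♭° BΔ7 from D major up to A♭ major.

DbM Gø7 BbM GΔ7 Dbb° FΔ7

D major up to A♭ major is a diminished fifth; each chord root moves by that interval while the quality stays the same.
GM: root G up a diminished fifth → Db, giving DbM.
C♯ø7: root C♯ up a diminished fifth → G, giving Gø7.
EM: root E up a diminished fifth → Bb, giving BbM.
C♯Δ7: root C♯ up a diminished fifth → G, giving GΔ7.
G♭°: root G♭ up a diminished fifth → Dbb, giving Dbb°.
BΔ7: root B up a diminished fifth → F, giving FΔ7.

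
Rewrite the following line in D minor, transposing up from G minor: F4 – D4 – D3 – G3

From G up to D is a perfect fifth; apply that to each pitch.
F4 -> C5
D4 -> A4
D3 -> A3
G3 -> D4

C5 A4 A3 D4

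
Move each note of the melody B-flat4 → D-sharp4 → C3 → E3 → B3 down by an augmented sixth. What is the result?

Bb4 down an augmented sixth is Dbb4.
D#4: a sixth down reaches F, and 10 semitones makes it F3.
C3 down an augmented sixth is Ebb2.
An augmented sixth down from E3 gives Gb2.
B3 down an augmented sixth is Db3.

Dbb4 F3 Ebb2 Gb2 Db3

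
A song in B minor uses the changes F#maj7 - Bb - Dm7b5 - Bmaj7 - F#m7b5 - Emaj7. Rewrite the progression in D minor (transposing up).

Amaj7 Db Fm7b5 Dmaj7 Am7b5 Gmaj7

B minor up to D minor is a minor third; each chord root moves by that interval while the quality stays the same.
F#maj7: root F# up a minor third → A, giving Amaj7.
Bb: root Bb up a minor third → Db, giving Db.
Dm7b5: root D up a minor third → F, giving Fm7b5.
Bmaj7: root B up a minor third → D, giving Dmaj7.
F#m7b5: root F# up a minor third → A, giving Am7b5.
Emaj7: root E up a minor third → G, giving Gmaj7.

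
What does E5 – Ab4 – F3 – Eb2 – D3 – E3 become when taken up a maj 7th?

D#6 G5 E4 D3 C#4 D#4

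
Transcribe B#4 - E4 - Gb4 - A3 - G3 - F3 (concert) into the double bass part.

Written C4 sounds as C3 on the double bass, so concert pitches are written a perfect octave up.
B#4 -> B#5
E4 -> E5
Gb4 -> Gb5
A3 -> A4
G3 -> G4
F3 -> F4

B#5 E5 Gb5 A4 G4 F4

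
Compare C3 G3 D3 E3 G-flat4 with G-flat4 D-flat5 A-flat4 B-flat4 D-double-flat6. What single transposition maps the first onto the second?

From C3 to Gb4 is 12 letter names — a twelfth of some quality.
C3 to Gb4 is 18 semitones, which makes it a diminished twelfth; the second version is higher, so the direction is up.
Checking another pair — Gb4 → Dbb6 — gives the same interval.

up a diminished twelfth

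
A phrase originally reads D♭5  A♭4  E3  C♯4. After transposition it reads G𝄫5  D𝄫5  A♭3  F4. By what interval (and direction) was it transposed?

From Db5 to Gbb5 is 4 letter names — a fourth of some quality.
Db5 to Gbb5 is 4 semitones, which makes it a diminished fourth; the second version is higher, so the direction is up.
Checking another pair — C#4 → F4 — gives the same interval.

up a diminished fourth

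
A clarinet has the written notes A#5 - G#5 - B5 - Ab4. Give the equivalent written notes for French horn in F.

C##6 B#5 D#6 C5

First find concert pitch: the A clarinet sounds a minor third below written, so A#5 G#5 B5 Ab4 sounds F##5 E#5 G#5 F4.
Then write for French horn in F: it sounds a perfect fifth below written, so the part must be a perfect fifth above concert.
F##5 → C##6
E#5 → B#5
G#5 → D#6
F4 → C5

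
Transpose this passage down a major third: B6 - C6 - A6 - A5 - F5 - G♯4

G6 Ab5 F6 F5 Db5 E4

B6 gives G6
C6 gives Ab5
A6 gives F6
A5 gives F5
F5 gives Db5
G#4 gives E4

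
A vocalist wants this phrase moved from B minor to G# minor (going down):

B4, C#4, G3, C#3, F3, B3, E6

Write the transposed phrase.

G#4 A#3 E3 A#2 D3 G#3 C#6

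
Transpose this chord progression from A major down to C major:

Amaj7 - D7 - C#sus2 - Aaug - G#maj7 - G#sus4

Cmaj7 F7 Esus2 Caug Bmaj7 Bsus4

A major down to C major is a major sixth; each chord root moves by that interval while the quality stays the same.
Amaj7: root A down a major sixth → C, giving Cmaj7.
D7: root D down a major sixth → F, giving F7.
C#sus2: root C# down a major sixth → E, giving Esus2.
Aaug: root A down a major sixth → C, giving Caug.
G#maj7: root G# down a major sixth → B, giving Bmaj7.
G#sus4: root G# down a major sixth → B, giving Bsus4.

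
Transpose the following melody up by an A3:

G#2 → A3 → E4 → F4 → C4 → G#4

B##2 C##4 G##4 A#4 E#4 B##4

G#2 becomes B##2
A3 becomes C##4
E4 becomes G##4
F4 becomes A#4
C4 becomes E#4
G#4 becomes B##4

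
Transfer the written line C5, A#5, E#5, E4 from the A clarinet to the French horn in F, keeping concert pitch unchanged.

E5 C##6 G##5 G#4

First find concert pitch: the A clarinet sounds a minor third below written, so C5 A#5 E#5 E4 sounds A4 F##5 C##5 C#4.
Then write for French horn in F: it sounds a perfect fifth below written, so the part must be a perfect fifth above concert.
A4 → E5
F##5 → C##6
C##5 → G##5
C#4 → G#4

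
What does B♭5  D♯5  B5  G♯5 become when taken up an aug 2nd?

C#6 E##5 C##6 A##5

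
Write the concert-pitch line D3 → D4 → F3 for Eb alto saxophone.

The Eb alto saxophone sounds a major sixth below written, so the written part must be a major sixth above concert — transpose each note up.
D3 becomes B3
D4 becomes B4
F3 becomes D4

B3 B4 D4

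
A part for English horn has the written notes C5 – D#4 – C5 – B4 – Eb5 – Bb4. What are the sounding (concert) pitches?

Written C4 on the English horn sounds as F3, a perfect fifth lower; apply that shift to every note.
C5 gives F4
D#4 gives G#3
C5 gives F4
B4 gives E4
Eb5 gives Ab4
Bb4 gives Eb4

F4 G#3 F4 E4 Ab4 Eb4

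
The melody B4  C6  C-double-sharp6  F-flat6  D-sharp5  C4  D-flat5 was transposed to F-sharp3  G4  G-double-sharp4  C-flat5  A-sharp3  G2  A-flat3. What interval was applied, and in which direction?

down a perfect eleventh

From B4 to F#3 is 11 letter names — an eleventh of some quality.
F#3 to B4 is 17 semitones, which makes it a perfect eleventh; the second version is lower, so the direction is down.
Checking another pair — Db5 → Ab3 — gives the same interval.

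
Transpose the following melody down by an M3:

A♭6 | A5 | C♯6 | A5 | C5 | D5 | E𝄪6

Fb6 F5 A5 F5 Ab4 Bb4 C##6

Ab6 gives Fb6
A5 gives F5
C#6 gives A5
A5 gives F5
C5 gives Ab4
D5 gives Bb4
E##6 gives C##6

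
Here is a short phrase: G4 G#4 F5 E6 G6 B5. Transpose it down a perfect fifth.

C4 C#4 Bb4 A5 C6 E5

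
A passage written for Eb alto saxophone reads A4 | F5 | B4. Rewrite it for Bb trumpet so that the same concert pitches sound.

First find concert pitch: the Eb alto saxophone sounds a major sixth below written, so A4 F5 B4 sounds C4 Ab4 D4.
Then write for Bb trumpet: it sounds a major second below written, so the part must be a major second above concert.
C4 → D4
Ab4 → Bb4
D4 → E4

D4 Bb4 E4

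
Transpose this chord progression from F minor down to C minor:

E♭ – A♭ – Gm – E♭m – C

F minor down to C minor is a perfect fourth; each chord root moves by that interval while the quality stays the same.
E♭: root E♭ down a perfect fourth → Bb, giving Bb.
A♭: root A♭ down a perfect fourth → Eb, giving Eb.
Gm: root G down a perfect fourth → D, giving Dm.
E♭m: root E♭ down a perfect fourth → Bb, giving Bbm.
C: root C down a perfect fourth → G, giving G.

Bb Eb Dm Bbm G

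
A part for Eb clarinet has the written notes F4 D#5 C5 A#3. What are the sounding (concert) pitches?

Ab4 F#5 Eb5 C#4

Written C4 on the Eb clarinet sounds as Eb4, a minor third higher; apply that shift to every note.
F4 → Ab4
D#5 → F#5
C5 → Eb5
A#3 → C#4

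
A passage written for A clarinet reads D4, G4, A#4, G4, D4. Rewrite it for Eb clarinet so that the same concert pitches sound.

G#3 C#4 D##4 C#4 G#3

First find concert pitch: the A clarinet sounds a minor third below written, so D4 G4 A#4 G4 D4 sounds B3 E4 F##4 E4 B3.
Then write for Eb clarinet: it sounds a minor third above written, so the part must be a minor third below concert.
B3 → G#3
E4 → C#4
F##4 → D##4
E4 → C#4
B3 → G#3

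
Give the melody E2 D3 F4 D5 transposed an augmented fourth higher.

A#2 G#3 B4 G#5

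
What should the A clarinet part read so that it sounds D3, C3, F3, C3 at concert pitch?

Written C4 sounds as A3 on the A clarinet, so concert pitches are written a minor third up.
D3 → F3
C3 → Eb3
F3 → Ab3
C3 → Eb3

F3 Eb3 Ab3 Eb3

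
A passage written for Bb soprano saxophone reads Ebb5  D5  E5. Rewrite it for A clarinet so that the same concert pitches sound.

First find concert pitch: the Bb soprano saxophone sounds a major second below written, so Ebb5 D5 E5 sounds Dbb5 C5 D5.
Then write for A clarinet: it sounds a minor third below written, so the part must be a minor third above concert.
Dbb5 → Fbb5
C5 → Eb5
D5 → F5

Fbb5 Eb5 F5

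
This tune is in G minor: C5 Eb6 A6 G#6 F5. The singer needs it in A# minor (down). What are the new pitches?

From G down to A# is a diminished seventh; apply that to each pitch.
C5 gives D#4
Eb6 gives F#5
A6 gives B#5
G#6 gives A##5
F5 gives G#4

D#4 F#5 B#5 A##5 G#4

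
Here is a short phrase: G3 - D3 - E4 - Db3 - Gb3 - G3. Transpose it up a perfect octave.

G4 D4 E5 Db4 Gb4 G4

G3 becomes G4
D3 becomes D4
E4 becomes E5
Db3 becomes Db4
Gb3 becomes Gb4
G3 becomes G4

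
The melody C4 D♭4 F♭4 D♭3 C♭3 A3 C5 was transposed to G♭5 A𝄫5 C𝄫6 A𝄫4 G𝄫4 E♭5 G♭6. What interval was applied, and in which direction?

up a diminished twelfth

From C4 to Gb5 is 12 letter names — a twelfth of some quality.
C4 to Gb5 is 18 semitones, which makes it a diminished twelfth; the second version is higher, so the direction is up.
Checking another pair — C5 → Gb6 — gives the same interval.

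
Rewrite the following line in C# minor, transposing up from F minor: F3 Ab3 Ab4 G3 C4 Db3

C#4 E4 E5 D#4 G#4 A3

From F up to C# is an augmented fifth; apply that to each pitch.
F3 to C#4
Ab3 to E4
Ab4 to E5
G3 to D#4
C4 to G#4
Db3 to A3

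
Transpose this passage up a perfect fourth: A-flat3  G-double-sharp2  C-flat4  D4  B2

Db4 C##3 Fb4 G4 E3

A perfect fourth up from Ab3 gives Db4.
A perfect fourth up from G##2 gives C##3.
Cb4: a fourth up reaches F, and 5 semitones makes it Fb4.
D4: a fourth up reaches G, and 5 semitones makes it G4.
B2 up a perfect fourth is E3.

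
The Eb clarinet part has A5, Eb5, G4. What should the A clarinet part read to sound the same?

Eb6 Bbb5 Db5

First find concert pitch: the Eb clarinet sounds a minor third above written, so A5 Eb5 G4 sounds C6 Gb5 Bb4.
Then write for A clarinet: it sounds a minor third below written, so the part must be a minor third above concert.
C6 → Eb6
Gb5 → Bbb5
Bb4 → Db5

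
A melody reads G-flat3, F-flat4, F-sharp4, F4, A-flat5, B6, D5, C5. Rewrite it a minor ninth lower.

F2 Eb3 E#3 E3 G4 A#5 C#4 B3

Gb3: a ninth down reaches F, and 13 semitones makes it F2.
A minor ninth down from Fb4 gives Eb3.
F#4: a ninth down reaches E, and 13 semitones makes it E#3.
F4: a ninth down reaches E, and 13 semitones makes it E3.
Ab5: a ninth down reaches G, and 13 semitones makes it G4.
B6 down a minor ninth is A#5.
A minor ninth down from D5 gives C#4.
C5 down a minor ninth is B3.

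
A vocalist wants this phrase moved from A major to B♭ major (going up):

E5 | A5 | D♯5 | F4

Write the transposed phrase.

F5 Bb5 E5 Gb4

From A up to B♭ is a minor second; apply that to each pitch.
E5 becomes F5
A5 becomes Bb5
D#5 becomes E5
F4 becomes Gb4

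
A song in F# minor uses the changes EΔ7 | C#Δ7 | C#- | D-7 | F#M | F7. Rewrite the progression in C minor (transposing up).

F# minor up to C minor is a diminished fifth; each chord root moves by that interval while the quality stays the same.
EΔ7: root E up a diminished fifth → Bb, giving BbΔ7.
C#Δ7: root C# up a diminished fifth → G, giving GΔ7.
C#-: root C# up a diminished fifth → G, giving G-.
D-7: root D up a diminished fifth → Ab, giving Ab-7.
F#M: root F# up a diminished fifth → C, giving CM.
F7: root F up a diminished fifth → Cb, giving Cb7.

BbΔ7 GΔ7 G- Ab-7 CM Cb7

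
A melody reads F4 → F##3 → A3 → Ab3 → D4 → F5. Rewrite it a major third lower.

Db4 D#3 F3 Fb3 Bb3 Db5

F4: a third down reaches D, and 4 semitones makes it Db4.
A major third down from F##3 gives D#3.
A3: a third down reaches F, and 4 semitones makes it F3.
A major third down from Ab3 gives Fb3.
D4 down a major third is Bb3.
A major third down from F5 gives Db5.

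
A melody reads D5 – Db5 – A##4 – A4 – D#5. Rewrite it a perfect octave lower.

D4 Db4 A##3 A3 D#4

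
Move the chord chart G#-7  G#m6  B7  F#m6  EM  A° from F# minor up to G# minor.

A#-7 A#m6 C#7 G#m6 F#M B°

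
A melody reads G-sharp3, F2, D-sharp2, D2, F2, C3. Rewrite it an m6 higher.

E4 Db3 B2 Bb2 Db3 Ab3

G#3: a sixth up reaches E, and 8 semitones makes it E4.
F2 up a minor sixth is Db3.
D#2: a sixth up reaches B, and 8 semitones makes it B2.
A minor sixth up from D2 gives Bb2.
F2 up a minor sixth is Db3.
C3 up a minor sixth is Ab3.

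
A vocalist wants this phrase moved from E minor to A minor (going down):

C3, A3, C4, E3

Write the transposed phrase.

F2 D3 F3 A2

From E down to A is a perfect fifth; apply that to each pitch.
C3 becomes F2
A3 becomes D3
C4 becomes F3
E3 becomes A2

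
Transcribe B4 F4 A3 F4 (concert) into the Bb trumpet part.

Written C4 sounds as Bb3 on the Bb trumpet, so concert pitches are written a major second up.
B4 -> C#5
F4 -> G4
A3 -> B3
F4 -> G4

C#5 G4 B3 G4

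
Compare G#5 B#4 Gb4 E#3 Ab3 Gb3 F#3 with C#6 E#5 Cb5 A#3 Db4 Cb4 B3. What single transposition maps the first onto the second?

up a perfect fourth

From G#5 to C#6 is 4 letter names — a fourth of some quality.
G#5 to C#6 is 5 semitones, which makes it a perfect fourth; the second version is higher, so the direction is up.
Checking another pair — F#3 → B3 — gives the same interval.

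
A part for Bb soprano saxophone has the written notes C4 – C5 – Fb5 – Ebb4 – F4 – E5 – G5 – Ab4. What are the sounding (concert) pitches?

Bb3 Bb4 Ebb5 Dbb4 Eb4 D5 F5 Gb4

Written C4 on the Bb soprano saxophone sounds as Bb3, a major second lower; apply that shift to every note.
C4 → Bb3
C5 → Bb4
Fb5 → Ebb5
Ebb4 → Dbb4
F4 → Eb4
E5 → D5
G5 → F5
Ab4 → Gb4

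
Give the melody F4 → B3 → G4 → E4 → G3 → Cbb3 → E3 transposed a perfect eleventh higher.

Bb5 E5 C6 A5 C5 Fbb4 A4

F4 becomes Bb5
B3 becomes E5
G4 becomes C6
E4 becomes A5
G3 becomes C5
Cbb3 becomes Fbb4
E3 becomes A4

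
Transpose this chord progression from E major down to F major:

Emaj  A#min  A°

E major down to F major is a major seventh; each chord root moves by that interval while the quality stays the same.
Emaj: root E down a major seventh → F, giving Fmaj.
A#min: root A# down a major seventh → B, giving Bmin.
A°: root A down a major seventh → Bb, giving Bb°.

Fmaj Bmin Bb°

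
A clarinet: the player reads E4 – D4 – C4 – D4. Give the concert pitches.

C#4 B3 A3 B3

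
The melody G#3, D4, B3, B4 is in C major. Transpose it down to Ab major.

E3 Bb3 G3 G4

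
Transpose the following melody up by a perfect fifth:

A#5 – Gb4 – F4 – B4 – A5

E#6 Db5 C5 F#5 E6

A perfect fifth up from A#5 gives E#6.
A perfect fifth up from Gb4 gives Db5.
F4: a fifth up reaches C, and 7 semitones makes it C5.
B4: a fifth up reaches F, and 7 semitones makes it F#5.
A5 up a perfect fifth is E6.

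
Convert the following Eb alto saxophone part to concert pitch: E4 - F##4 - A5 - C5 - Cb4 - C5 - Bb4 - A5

Written C4 on the Eb alto saxophone sounds as Eb3, a major sixth lower; apply that shift to every note.
E4 gives G3
F##4 gives A#3
A5 gives C5
C5 gives Eb4
Cb4 gives Ebb3
C5 gives Eb4
Bb4 gives Db4
A5 gives C5

G3 A#3 C5 Eb4 Ebb3 Eb4 Db4 C5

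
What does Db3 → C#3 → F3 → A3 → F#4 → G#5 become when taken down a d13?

F#1 E##1 A#1 C##2 A##2 B##3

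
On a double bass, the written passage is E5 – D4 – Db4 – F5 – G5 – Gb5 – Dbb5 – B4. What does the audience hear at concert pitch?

E4 D3 Db3 F4 G4 Gb4 Dbb4 B3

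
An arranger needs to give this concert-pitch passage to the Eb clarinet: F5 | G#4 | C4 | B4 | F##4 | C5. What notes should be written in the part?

Written C4 sounds as Eb4 on the Eb clarinet, so concert pitches are written a minor third down.
F5 → D5
G#4 → E#4
C4 → A3
B4 → G#4
F##4 → D##4
C5 → A4

D5 E#4 A3 G#4 D##4 A4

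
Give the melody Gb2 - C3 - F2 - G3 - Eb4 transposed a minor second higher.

Abb2 Db3 Gb2 Ab3 Fb4

Gb2 to Abb2
C3 to Db3
F2 to Gb2
G3 to Ab3
Eb4 to Fb4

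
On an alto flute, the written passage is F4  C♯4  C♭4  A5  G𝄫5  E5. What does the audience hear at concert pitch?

The alto flute sounds a perfect fourth below written, so transpose each written note down a perfect fourth.
F4 becomes C4
C#4 becomes G#3
Cb4 becomes Gb3
A5 becomes E5
Gbb5 becomes Dbb5
E5 becomes B4

C4 G#3 Gb3 E5 Dbb5 B4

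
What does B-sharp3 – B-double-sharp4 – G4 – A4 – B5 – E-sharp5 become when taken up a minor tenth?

D#5 D##6 Bb5 C6 D7 G#6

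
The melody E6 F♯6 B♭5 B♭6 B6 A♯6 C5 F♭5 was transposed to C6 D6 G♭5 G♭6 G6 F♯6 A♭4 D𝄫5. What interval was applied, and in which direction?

down a major third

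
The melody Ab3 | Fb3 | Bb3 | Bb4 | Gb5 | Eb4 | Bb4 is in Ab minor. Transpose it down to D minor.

D3 Bb2 E3 E4 C5 A3 E4

Ab minor to D minor down is a diminished fifth, so every note moves down by that interval.
Ab3 becomes D3
Fb3 becomes Bb2
Bb3 becomes E3
Bb4 becomes E4
Gb5 becomes C5
Eb4 becomes A3
Bb4 becomes E4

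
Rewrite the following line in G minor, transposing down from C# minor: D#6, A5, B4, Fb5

A5 Eb5 F4 Cbb5

C# minor to G minor down is an augmented fourth, so every note moves down by that interval.
D#6 gives A5
A5 gives Eb5
B4 gives F4
Fb5 gives Cbb5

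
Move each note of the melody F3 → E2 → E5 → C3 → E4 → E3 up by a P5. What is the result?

C4 B2 B5 G3 B4 B3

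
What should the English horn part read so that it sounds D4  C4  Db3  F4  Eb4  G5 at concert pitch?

A4 G4 Ab3 C5 Bb4 D6

Written C4 sounds as F3 on the English horn, so concert pitches are written a perfect fifth up.
D4 gives A4
C4 gives G4
Db3 gives Ab3
F4 gives C5
Eb4 gives Bb4
G5 gives D6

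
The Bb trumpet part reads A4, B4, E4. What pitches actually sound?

Written C4 on the Bb trumpet sounds as Bb3, a major second lower; apply that shift to every note.
A4 to G4
B4 to A4
E4 to D4

G4 A4 D4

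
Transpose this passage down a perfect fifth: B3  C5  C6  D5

E3 F4 F5 G4

B3 becomes E3
C5 becomes F4
C6 becomes F5
D5 becomes G4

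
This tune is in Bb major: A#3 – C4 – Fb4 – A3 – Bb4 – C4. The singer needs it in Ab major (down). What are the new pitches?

Bb major to Ab major down is a major second, so every note moves down by that interval.
A#3 gives G#3
C4 gives Bb3
Fb4 gives Ebb4
A3 gives G3
Bb4 gives Ab4
C4 gives Bb3

G#3 Bb3 Ebb4 G3 Ab4 Bb3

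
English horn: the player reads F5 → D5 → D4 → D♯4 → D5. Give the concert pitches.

Bb4 G4 G3 G#3 G4

Written C4 on the English horn sounds as F3, a perfect fifth lower; apply that shift to every note.
F5 -> Bb4
D5 -> G4
D4 -> G3
D#4 -> G#3
D5 -> G4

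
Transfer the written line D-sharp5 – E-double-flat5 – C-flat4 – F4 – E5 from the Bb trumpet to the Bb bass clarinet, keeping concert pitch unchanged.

D#6 Ebb6 Cb5 F5 E6

First find concert pitch: the Bb trumpet sounds a major second below written, so D-sharp5 E-double-flat5 C-flat4 F4 E5 sounds C#5 Dbb5 Bbb3 Eb4 D5.
Then write for Bb bass clarinet: it sounds a major ninth below written, so the part must be a major ninth above concert.
C#5 → D#6
Dbb5 → Ebb6
Bbb3 → Cb5
Eb4 → F5
D5 → E6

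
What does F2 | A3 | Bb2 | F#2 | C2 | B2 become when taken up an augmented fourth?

B2 D#4 E3 B#2 F#2 E#3

F2: a fourth up reaches B, and 6 semitones makes it B2.
A3 up an augmented fourth is D#4.
An augmented fourth up from Bb2 gives E3.
F#2: a fourth up reaches B, and 6 semitones makes it B#2.
C2: a fourth up reaches F, and 6 semitones makes it F#2.
B2 up an augmented fourth is E#3.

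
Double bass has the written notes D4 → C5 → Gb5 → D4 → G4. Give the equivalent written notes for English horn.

First find concert pitch: the double bass sounds a perfect octave below written, so D4 C5 Gb5 D4 G4 sounds D3 C4 Gb4 D3 G3.
Then write for English horn: it sounds a perfect fifth below written, so the part must be a perfect fifth above concert.
D3 → A3
C4 → G4
Gb4 → Db5
D3 → A3
G3 → D4

A3 G4 Db5 A3 D4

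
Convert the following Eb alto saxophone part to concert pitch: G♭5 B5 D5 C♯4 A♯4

Bbb4 D5 F4 E3 C#4

Written C4 on the Eb alto saxophone sounds as Eb3, a major sixth lower; apply that shift to every note.
Gb5 → Bbb4
B5 → D5
D5 → F4
C#4 → E3
A#4 → C#4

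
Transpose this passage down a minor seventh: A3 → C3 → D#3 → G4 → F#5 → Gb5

A3 gives B2
C3 gives D2
D#3 gives E#2
G4 gives A3
F#5 gives G#4
Gb5 gives Ab4

B2 D2 E#2 A3 G#4 Ab4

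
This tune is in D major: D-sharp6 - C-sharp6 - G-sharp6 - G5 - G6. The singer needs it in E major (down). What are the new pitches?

E#5 D#5 A#5 A4 A5

From D down to E is a minor seventh; apply that to each pitch.
D#6 becomes E#5
C#6 becomes D#5
G#6 becomes A#5
G5 becomes A4
G6 becomes A5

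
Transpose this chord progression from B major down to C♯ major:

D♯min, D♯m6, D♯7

B major down to C♯ major is a minor seventh; each chord root moves by that interval while the quality stays the same.
D♯min: root D♯ down a minor seventh → E#, giving E#min.
D♯m6: root D♯ down a minor seventh → E#, giving E#m6.
D♯7: root D♯ down a minor seventh → E#, giving E#7.

E#min E#m6 E#7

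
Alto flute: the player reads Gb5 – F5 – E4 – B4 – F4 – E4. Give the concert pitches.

Db5 C5 B3 F#4 C4 B3

The alto flute sounds a perfect fourth below written, so transpose each written note down a perfect fourth.
Gb5 gives Db5
F5 gives C5
E4 gives B3
B4 gives F#4
F4 gives C4
E4 gives B3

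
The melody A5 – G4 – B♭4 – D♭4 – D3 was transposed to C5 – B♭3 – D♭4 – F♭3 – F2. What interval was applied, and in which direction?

From A5 to C5 is 6 letter names — a sixth of some quality.
C5 to A5 is 9 semitones, which makes it a major sixth; the second version is lower, so the direction is down.
Checking another pair — D3 → F2 — gives the same interval.

down a major sixth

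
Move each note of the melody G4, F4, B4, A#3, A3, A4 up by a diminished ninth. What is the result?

G4 -> Abb5
F4 -> Gbb5
B4 -> Cb6
A#3 -> Bb4
A3 -> Bbb4
A4 -> Bbb5

Abb5 Gbb5 Cb6 Bb4 Bbb4 Bbb5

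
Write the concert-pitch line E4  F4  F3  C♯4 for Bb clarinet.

Written C4 sounds as Bb3 on the Bb clarinet, so concert pitches are written a major second up.
E4 to F#4
F4 to G4
F3 to G3
C#4 to D#4

F#4 G4 G3 D#4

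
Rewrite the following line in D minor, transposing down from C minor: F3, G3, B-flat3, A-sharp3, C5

G2 A2 C3 B#2 D4

From C down to D is a minor seventh; apply that to each pitch.
F3 becomes G2
G3 becomes A2
Bb3 becomes C3
A#3 becomes B#2
C5 becomes D4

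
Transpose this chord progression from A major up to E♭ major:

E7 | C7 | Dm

Bb7 Gb7 Abm

A major up to E♭ major is a diminished fifth; each chord root moves by that interval while the quality stays the same.
E7: root E up a diminished fifth → Bb, giving Bb7.
C7: root C up a diminished fifth → Gb, giving Gb7.
Dm: root D up a diminished fifth → Ab, giving Abm.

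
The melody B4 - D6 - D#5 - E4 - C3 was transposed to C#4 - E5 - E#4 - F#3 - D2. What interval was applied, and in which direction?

down a minor seventh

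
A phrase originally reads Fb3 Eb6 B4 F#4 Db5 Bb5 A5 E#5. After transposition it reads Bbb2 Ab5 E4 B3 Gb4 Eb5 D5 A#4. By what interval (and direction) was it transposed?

From Fb3 to Bbb2 is 5 letter names — a fifth of some quality.
Bbb2 to Fb3 is 7 semitones, which makes it a perfect fifth; the second version is lower, so the direction is down.
Checking another pair — E#5 → A#4 — gives the same interval.

down a perfect fifth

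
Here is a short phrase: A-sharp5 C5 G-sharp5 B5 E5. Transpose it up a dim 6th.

A#5 to F6
C5 to Abb5
G#5 to Eb6
B5 to Gb6
E5 to Cb6

F6 Abb5 Eb6 Gb6 Cb6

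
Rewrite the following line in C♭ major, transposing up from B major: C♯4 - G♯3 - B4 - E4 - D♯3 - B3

From B up to C♭ is a diminished second; apply that to each pitch.
C#4 → Db4
G#3 → Ab3
B4 → Cb5
E4 → Fb4
D#3 → Eb3
B3 → Cb4

Db4 Ab3 Cb5 Fb4 Eb3 Cb4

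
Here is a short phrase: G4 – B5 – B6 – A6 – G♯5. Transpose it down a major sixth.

G4 gives Bb3
B5 gives D5
B6 gives D6
A6 gives C6
G#5 gives B4

Bb3 D5 D6 C6 B4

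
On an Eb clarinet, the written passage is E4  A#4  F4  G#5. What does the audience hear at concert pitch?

G4 C#5 Ab4 B5

Written C4 on the Eb clarinet sounds as Eb4, a minor third higher; apply that shift to every note.
E4 becomes G4
A#4 becomes C#5
F4 becomes Ab4
G#5 becomes B5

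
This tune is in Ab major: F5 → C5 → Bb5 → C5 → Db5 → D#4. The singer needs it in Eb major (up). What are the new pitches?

From Ab up to Eb is a perfect fifth; apply that to each pitch.
F5 -> C6
C5 -> G5
Bb5 -> F6
C5 -> G5
Db5 -> Ab5
D#4 -> A#4

C6 G5 F6 G5 Ab5 A#4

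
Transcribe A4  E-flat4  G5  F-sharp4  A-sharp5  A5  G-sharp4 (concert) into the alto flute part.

The alto flute sounds a perfect fourth below written, so the written part must be a perfect fourth above concert — transpose each note up.
A4 -> D5
Eb4 -> Ab4
G5 -> C6
F#4 -> B4
A#5 -> D#6
A5 -> D6
G#4 -> C#5

D5 Ab4 C6 B4 D#6 D6 C#5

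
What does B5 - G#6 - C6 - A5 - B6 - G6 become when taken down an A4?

An augmented fourth down from B5 gives F5.
An augmented fourth down from G#6 gives D6.
C6: a fourth down reaches G, and 6 semitones makes it Gb5.
A5: a fourth down reaches E, and 6 semitones makes it Eb5.
An augmented fourth down from B6 gives F6.
G6 down an augmented fourth is Db6.

F5 D6 Gb5 Eb5 F6 Db6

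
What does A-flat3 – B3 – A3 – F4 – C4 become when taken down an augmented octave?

Abb2 Bb2 Ab2 Fb3 Cb3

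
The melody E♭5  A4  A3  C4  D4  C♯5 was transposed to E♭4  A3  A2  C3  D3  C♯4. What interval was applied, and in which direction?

down a perfect octave

From Eb5 to Eb4 is 8 letter names — an octave of some quality.
Eb4 to Eb5 is 12 semitones, which makes it a perfect octave; the second version is lower, so the direction is down.
Checking another pair — C#5 → C#4 — gives the same interval.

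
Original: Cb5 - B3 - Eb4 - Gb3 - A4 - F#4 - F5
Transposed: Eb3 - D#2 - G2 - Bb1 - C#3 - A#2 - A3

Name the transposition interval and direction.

down a minor thirteenth

From Cb5 to Eb3 is 13 letter names — a thirteenth of some quality.
Eb3 to Cb5 is 20 semitones, which makes it a minor thirteenth; the second version is lower, so the direction is down.
Checking another pair — F5 → A3 — gives the same interval.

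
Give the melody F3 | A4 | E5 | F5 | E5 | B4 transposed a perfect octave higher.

F3 -> F4
A4 -> A5
E5 -> E6
F5 -> F6
E5 -> E6
B4 -> B5

F4 A5 E6 F6 E6 B5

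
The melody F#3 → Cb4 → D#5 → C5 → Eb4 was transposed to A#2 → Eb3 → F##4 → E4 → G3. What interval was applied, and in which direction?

From F#3 to A#2 is 6 letter names — a sixth of some quality.
A#2 to F#3 is 8 semitones, which makes it a minor sixth; the second version is lower, so the direction is down.
Checking another pair — Eb4 → G3 — gives the same interval.

down a minor sixth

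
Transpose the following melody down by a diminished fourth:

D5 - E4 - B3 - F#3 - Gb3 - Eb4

A#4 B#3 F##3 C##3 D3 B3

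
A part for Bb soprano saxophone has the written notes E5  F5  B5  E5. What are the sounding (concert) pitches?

D5 Eb5 A5 D5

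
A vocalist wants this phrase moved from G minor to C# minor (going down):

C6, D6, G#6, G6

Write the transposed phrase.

F#5 G#5 C##6 C#6

G minor to C# minor down is a diminished fifth, so every note moves down by that interval.
C6 → F#5
D6 → G#5
G#6 → C##6
G6 → C#6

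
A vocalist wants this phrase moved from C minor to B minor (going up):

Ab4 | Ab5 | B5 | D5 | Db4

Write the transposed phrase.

C minor to B minor up is a major seventh, so every note moves up by that interval.
Ab4 to G5
Ab5 to G6
B5 to A#6
D5 to C#6
Db4 to C5

G5 G6 A#6 C#6 C5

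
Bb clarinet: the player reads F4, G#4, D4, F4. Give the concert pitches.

Eb4 F#4 C4 Eb4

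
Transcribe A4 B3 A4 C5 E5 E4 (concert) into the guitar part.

A5 B4 A5 C6 E6 E5

Written C4 sounds as C3 on the guitar, so concert pitches are written a perfect octave up.
A4 gives A5
B3 gives B4
A4 gives A5
C5 gives C6
E5 gives E6
E4 gives E5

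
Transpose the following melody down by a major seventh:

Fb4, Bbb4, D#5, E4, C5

Gbb3 Cbb4 E4 F3 Db4

Fb4 down a major seventh is Gbb3.
A major seventh down from Bbb4 gives Cbb4.
D#5 down a major seventh is E4.
A major seventh down from E4 gives F3.
C5 down a major seventh is Db4.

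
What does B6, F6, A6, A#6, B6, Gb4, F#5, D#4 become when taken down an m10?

G#5 D5 F#5 F##5 G#5 Eb3 D#4 B#2

B6 -> G#5
F6 -> D5
A6 -> F#5
A#6 -> F##5
B6 -> G#5
Gb4 -> Eb3
F#5 -> D#4
D#4 -> B#2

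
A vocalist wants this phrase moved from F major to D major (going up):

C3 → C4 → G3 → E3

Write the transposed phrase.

A3 A4 E4 C#4

F major to D major up is a major sixth, so every note moves up by that interval.
C3 becomes A3
C4 becomes A4
G3 becomes E4
E3 becomes C#4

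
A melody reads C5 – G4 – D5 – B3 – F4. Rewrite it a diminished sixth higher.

Abb5 Ebb5 Bbb5 Gb4 Dbb5

C5 gives Abb5
G4 gives Ebb5
D5 gives Bbb5
B3 gives Gb4
F4 gives Dbb5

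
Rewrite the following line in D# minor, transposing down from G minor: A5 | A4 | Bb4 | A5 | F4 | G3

E#5 E#4 F#4 E#5 C#4 D#3

G minor to D# minor down is a diminished fourth, so every note moves down by that interval.
A5 to E#5
A4 to E#4
Bb4 to F#4
A5 to E#5
F4 to C#4
G3 to D#3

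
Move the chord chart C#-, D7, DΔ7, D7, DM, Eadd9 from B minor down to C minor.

D- Eb7 EbΔ7 Eb7 EbM Fadd9

B minor down to C minor is a major seventh; each chord root moves by that interval while the quality stays the same.
C#-: root C# down a major seventh → D, giving D-.
D7: root D down a major seventh → Eb, giving Eb7.
DΔ7: root D down a major seventh → Eb, giving EbΔ7.
D7: root D down a major seventh → Eb, giving Eb7.
DM: root D down a major seventh → Eb, giving EbM.
Eadd9: root E down a major seventh → F, giving Fadd9.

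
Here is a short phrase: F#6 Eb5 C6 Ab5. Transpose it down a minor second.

E#6 D5 B5 G5

F#6 -> E#6
Eb5 -> D5
C6 -> B5
Ab5 -> G5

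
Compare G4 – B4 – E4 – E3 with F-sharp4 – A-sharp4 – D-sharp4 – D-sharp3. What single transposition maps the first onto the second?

From G4 to F#4 is 2 letter names — a second of some quality.
F#4 to G4 is 1 semitone, which makes it a minor second; the second version is lower, so the direction is down.
Checking another pair — E3 → D#3 — gives the same interval.

down a minor second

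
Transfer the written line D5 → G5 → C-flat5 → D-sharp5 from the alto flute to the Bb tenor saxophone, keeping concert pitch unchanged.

B5 E6 Ab5 B#5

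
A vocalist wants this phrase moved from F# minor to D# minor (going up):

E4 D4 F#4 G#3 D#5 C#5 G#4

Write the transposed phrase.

C#5 B4 D#5 E#4 B#5 A#5 E#5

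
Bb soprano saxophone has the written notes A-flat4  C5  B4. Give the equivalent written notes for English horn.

First find concert pitch: the Bb soprano saxophone sounds a major second below written, so A-flat4 C5 B4 sounds Gb4 Bb4 A4.
Then write for English horn: it sounds a perfect fifth below written, so the part must be a perfect fifth above concert.
Gb4 → Db5
Bb4 → F5
A4 → E5

Db5 F5 E5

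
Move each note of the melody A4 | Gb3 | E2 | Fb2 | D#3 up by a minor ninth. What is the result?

Bb5 Abb4 F3 Gbb3 E4

A4 up a minor ninth is Bb5.
Gb3: a ninth up reaches A, and 13 semitones makes it Abb4.
E2: a ninth up reaches F, and 13 semitones makes it F3.
Fb2 up a minor ninth is Gbb3.
D#3 up a minor ninth is E4.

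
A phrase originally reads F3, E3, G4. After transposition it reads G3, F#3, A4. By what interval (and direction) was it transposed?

Take the first pair: F3 → G3. F to G spans 2 letter names, so the interval is some kind of second.
F3 to G3 is 2 semitones, which makes it a major second; the second version is higher, so the direction is up.
Checking another pair — G4 → A4 — gives the same interval.

up a major second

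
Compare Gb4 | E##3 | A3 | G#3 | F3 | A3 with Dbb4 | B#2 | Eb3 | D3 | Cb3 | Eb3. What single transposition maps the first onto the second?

down an augmented fourth

From Gb4 to Dbb4 is 4 letter names — a fourth of some quality.
Dbb4 to Gb4 is 6 semitones, which makes it an augmented fourth; the second version is lower, so the direction is down.
Checking another pair — A3 → Eb3 — gives the same interval.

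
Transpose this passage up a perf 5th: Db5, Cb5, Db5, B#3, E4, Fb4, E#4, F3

Db5 → Ab5
Cb5 → Gb5
Db5 → Ab5
B#3 → F##4
E4 → B4
Fb4 → Cb5
E#4 → B#4
F3 → C4

Ab5 Gb5 Ab5 F##4 B4 Cb5 B#4 C4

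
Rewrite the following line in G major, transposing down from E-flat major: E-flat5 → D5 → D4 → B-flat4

From E-flat down to G is a minor sixth; apply that to each pitch.
Eb5 to G4
D5 to F#4
D4 to F#3
Bb4 to D4

G4 F#4 F#3 D4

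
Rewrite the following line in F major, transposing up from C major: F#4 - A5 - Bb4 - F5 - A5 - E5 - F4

B4 D6 Eb5 Bb5 D6 A5 Bb4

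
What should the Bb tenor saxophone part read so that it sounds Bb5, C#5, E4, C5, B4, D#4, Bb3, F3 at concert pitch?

The Bb tenor saxophone sounds a major ninth below written, so the written part must be a major ninth above concert — transpose each note up.
Bb5 to C7
C#5 to D#6
E4 to F#5
C5 to D6
B4 to C#6
D#4 to E#5
Bb3 to C5
F3 to G4

C7 D#6 F#5 D6 C#6 E#5 C5 G4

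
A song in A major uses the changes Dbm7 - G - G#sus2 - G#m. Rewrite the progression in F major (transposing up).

A major up to F major is a minor sixth; each chord root moves by that interval while the quality stays the same.
Dbm7: root Db up a minor sixth → Bbb, giving Bbbm7.
G: root G up a minor sixth → Eb, giving Eb.
G#sus2: root G# up a minor sixth → E, giving Esus2.
G#m: root G# up a minor sixth → E, giving Em.

Bbbm7 Eb Esus2 Em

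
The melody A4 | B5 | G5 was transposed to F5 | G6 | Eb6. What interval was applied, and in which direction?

up a minor sixth

From A4 to F5 is 6 letter names — a sixth of some quality.
A4 to F5 is 8 semitones, which makes it a minor sixth; the second version is higher, so the direction is up.
Checking another pair — G5 → Eb6 — gives the same interval.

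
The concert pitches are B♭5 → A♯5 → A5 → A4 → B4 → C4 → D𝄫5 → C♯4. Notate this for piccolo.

Bb4 A#4 A4 A3 B3 C3 Dbb4 C#3

Written C4 sounds as C5 on the piccolo, so concert pitches are written a perfect octave down.
Bb5 becomes Bb4
A#5 becomes A#4
A5 becomes A4
A4 becomes A3
B4 becomes B3
C4 becomes C3
Dbb5 becomes Dbb4
C#4 becomes C#3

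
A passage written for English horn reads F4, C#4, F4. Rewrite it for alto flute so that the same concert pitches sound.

First find concert pitch: the English horn sounds a perfect fifth below written, so F4 C#4 F4 sounds Bb3 F#3 Bb3.
Then write for alto flute: it sounds a perfect fourth below written, so the part must be a perfect fourth above concert.
Bb3 → Eb4
F#3 → B3
Bb3 → Eb4

Eb4 B3 Eb4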